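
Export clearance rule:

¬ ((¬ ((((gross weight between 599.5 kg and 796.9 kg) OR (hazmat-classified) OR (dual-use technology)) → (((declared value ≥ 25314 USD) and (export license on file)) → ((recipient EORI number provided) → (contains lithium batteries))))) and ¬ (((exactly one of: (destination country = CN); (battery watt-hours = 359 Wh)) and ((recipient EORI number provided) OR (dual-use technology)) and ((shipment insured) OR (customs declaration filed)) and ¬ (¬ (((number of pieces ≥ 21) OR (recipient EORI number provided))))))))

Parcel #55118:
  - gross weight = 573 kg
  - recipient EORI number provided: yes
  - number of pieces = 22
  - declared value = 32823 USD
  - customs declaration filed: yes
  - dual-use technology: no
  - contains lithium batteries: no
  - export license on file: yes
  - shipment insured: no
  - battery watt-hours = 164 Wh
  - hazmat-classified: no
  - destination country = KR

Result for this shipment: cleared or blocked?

Cleared

Atomic conditions:
  gross weight between 599.5 kg and 796.9 kg: 573 in [599.5, 796.9] is false
  hazmat-classified: no → false
  dual-use technology: no → false
  declared value ≥ 25314 USD: 32823 ≥ 25314 is true
  export license on file: yes → true
  recipient EORI number provided: yes → true
  contains lithium batteries: no → false
  destination country = CN: KR == CN is false
  battery watt-hours = 359 Wh: 164 == 359 is false
  shipment insured: no → false
  customs declaration filed: yes → true
  number of pieces ≥ 21: 22 ≥ 21 is true
Combine:
[1.1.1.1] false OR false OR false = false
[1.1.1.2.1] true AND true = true
[1.1.1.2.2] true → false = false
[1.1.1.2] true → false = false
[1.1.1] false → false (antecedent false ⇒ implication holds) = true
[1.1] NOT true = false
[1.2.1.1] exactly-one(false, false) = false
[1.2.1.2] true OR false = true
[1.2.1.3] false OR true = true
[1.2.1.4.1.1] true OR true = true
[1.2.1.4.1] NOT true = false
[1.2.1.4] NOT false = true
[1.2.1] false AND true AND true AND true = false
[1.2] NOT false = true
[1] false AND true = false
[root] NOT false = true
Overall: true → cleared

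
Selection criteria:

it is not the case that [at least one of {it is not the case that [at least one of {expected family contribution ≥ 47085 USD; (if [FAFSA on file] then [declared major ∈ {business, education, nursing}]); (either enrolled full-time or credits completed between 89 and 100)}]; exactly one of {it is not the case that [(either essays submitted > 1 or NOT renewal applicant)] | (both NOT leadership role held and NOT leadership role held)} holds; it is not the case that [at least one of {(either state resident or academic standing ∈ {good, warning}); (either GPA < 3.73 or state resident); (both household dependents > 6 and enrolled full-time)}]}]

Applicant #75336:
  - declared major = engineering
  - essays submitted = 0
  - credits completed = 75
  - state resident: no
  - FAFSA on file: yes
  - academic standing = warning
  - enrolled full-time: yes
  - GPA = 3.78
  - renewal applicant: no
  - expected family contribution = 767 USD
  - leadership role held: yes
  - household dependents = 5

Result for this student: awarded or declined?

Atomic conditions:
  expected family contribution ≥ 47085 USD: 767 ≥ 47085 is false
  FAFSA on file: yes → true
  declared major ∈ {business, education, nursing}: engineering is not in the set → false
  enrolled full-time: yes → true
  credits completed between 89 and 100: 75 in [89, 100] is false
  essays submitted > 1: 0 > 1 is false
  NOT renewal applicant: no → true
  NOT leadership role held: yes → false
  state resident: no → false
  academic standing ∈ {good, warning}: warning is in the set → true
  GPA < 3.73: 3.78 < 3.73 is false
  household dependents > 6: 5 > 6 is false
Combine:
[1.1.1.2] true → false = false
[1.1.1.3] true OR false = true
[1.1.1] false OR false OR true = true
[1.1] NOT true = false
[1.2.1.1] false OR true = true
[1.2.1] NOT true = false
[1.2.2] false AND false = false
[1.2] exactly-one(false, false) = false
[1.3.1.1] false OR true = true
[1.3.1.2] false OR false = false
[1.3.1.3] false AND true = false
[1.3.1] true OR false OR false = true
[1.3] NOT true = false
[1] false OR false OR false = false
[root] NOT false = true
Overall: true → awarded

Awarded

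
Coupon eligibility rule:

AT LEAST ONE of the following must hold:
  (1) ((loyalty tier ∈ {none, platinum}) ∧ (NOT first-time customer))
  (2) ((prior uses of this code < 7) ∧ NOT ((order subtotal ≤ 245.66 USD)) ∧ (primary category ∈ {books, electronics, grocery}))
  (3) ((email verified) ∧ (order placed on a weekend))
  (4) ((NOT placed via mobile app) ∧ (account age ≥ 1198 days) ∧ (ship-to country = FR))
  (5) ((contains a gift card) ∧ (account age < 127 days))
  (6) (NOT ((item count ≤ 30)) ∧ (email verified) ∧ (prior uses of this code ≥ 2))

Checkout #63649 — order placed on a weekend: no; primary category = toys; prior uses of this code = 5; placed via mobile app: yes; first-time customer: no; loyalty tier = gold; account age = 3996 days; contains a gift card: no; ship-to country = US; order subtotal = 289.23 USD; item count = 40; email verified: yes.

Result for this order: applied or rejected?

Atomic conditions:
  loyalty tier ∈ {none, platinum}: gold is not in the set → false
  NOT first-time customer: no → true
  prior uses of this code < 7: 5 < 7 is true
  order subtotal ≤ 245.66 USD: 289.23 ≤ 245.66 is false
  primary category ∈ {books, electronics, grocery}: toys is not in the set → false
  email verified: yes → true
  order placed on a weekend: no → false
  NOT placed via mobile app: yes → false
  account age ≥ 1198 days: 3996 ≥ 1198 is true
  ship-to country = FR: US == FR is false
  contains a gift card: no → false
  account age < 127 days: 3996 < 127 is false
  item count ≤ 30: 40 ≤ 30 is false
  prior uses of this code ≥ 2: 5 ≥ 2 is true
Combine:
[1] false AND true = false
[2.2] NOT false = true
[2] true AND true AND false = false
[3] true AND false = false
[4] false AND true AND false = false
[5] false AND false = false
[6.1] NOT false = true
[6] true AND true AND true = true
[root] false OR false OR false OR false OR false OR true = true
Overall: true → applied

Applied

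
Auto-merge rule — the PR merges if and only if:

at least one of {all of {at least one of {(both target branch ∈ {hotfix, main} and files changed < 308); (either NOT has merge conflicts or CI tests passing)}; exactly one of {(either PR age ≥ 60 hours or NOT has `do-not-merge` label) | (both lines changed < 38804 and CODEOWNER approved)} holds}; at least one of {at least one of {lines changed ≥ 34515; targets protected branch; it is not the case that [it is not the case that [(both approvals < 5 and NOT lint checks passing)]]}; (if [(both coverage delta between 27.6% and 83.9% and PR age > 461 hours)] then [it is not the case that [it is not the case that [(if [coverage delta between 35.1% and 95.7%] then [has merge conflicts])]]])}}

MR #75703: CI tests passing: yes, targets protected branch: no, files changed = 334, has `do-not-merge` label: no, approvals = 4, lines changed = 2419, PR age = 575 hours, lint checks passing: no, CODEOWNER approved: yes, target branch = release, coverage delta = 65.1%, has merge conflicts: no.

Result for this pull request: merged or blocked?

Merged

Atomic conditions:
  target branch ∈ {hotfix, main}: release is not in the set → false
  files changed < 308: 334 < 308 is false
  NOT has merge conflicts: no → true
  CI tests passing: yes → true
  PR age ≥ 60 hours: 575 ≥ 60 is true
  NOT has `do-not-merge` label: no → true
  lines changed < 38804: 2419 < 38804 is true
  CODEOWNER approved: yes → true
  lines changed ≥ 34515: 2419 ≥ 34515 is false
  targets protected branch: no → false
  approvals < 5: 4 < 5 is true
  NOT lint checks passing: no → true
  coverage delta between 27.6% and 83.9%: 65.1 in [27.6, 83.9] is true
  PR age > 461 hours: 575 > 461 is true
  coverage delta between 35.1% and 95.7%: 65.1 in [35.1, 95.7] is true
  has merge conflicts: no → false
Combine:
[1.1.1] false AND false = false
[1.1.2] true OR true = true
[1.1] false OR true = true
[1.2.1] true OR true = true
[1.2.2] true AND true = true
[1.2] exactly-one(true, true) = false
[1] true AND false = false
[2.1.3.1.1] true AND true = true
[2.1.3.1] NOT true = false
[2.1.3] NOT false = true
[2.1] false OR false OR true = true
[2.2.1] true AND true = true
[2.2.2.1.1] true → false = false
[2.2.2.1] NOT false = true
[2.2.2] NOT true = false
[2.2] true → false = false
[2] true OR false = true
[root] false OR true = true
Overall: true → merged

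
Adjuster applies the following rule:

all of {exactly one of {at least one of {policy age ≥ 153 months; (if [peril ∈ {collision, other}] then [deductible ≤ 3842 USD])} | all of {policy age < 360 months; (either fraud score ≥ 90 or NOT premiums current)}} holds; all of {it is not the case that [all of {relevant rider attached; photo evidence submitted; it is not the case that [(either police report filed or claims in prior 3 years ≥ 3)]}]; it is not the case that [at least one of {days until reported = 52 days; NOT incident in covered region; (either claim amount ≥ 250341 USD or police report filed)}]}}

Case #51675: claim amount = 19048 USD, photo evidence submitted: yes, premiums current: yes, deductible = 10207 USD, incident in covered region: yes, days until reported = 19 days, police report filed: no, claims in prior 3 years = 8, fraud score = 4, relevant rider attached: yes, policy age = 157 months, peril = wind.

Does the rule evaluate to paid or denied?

Paid

Atomic conditions:
  policy age ≥ 153 months: 157 ≥ 153 is true
  peril ∈ {collision, other}: wind is not in the set → false
  deductible ≤ 3842 USD: 10207 ≤ 3842 is false
  policy age < 360 months: 157 < 360 is true
  fraud score ≥ 90: 4 ≥ 90 is false
  NOT premiums current: yes → false
  relevant rider attached: yes → true
  photo evidence submitted: yes → true
  police report filed: no → false
  claims in prior 3 years ≥ 3: 8 ≥ 3 is true
  days until reported = 52 days: 19 == 52 is false
  NOT incident in covered region: yes → false
  claim amount ≥ 250341 USD: 19048 ≥ 250341 is false
Combine:
[1.1.2] false → false (antecedent false ⇒ implication holds) = true
[1.1] true OR true = true
[1.2.2] false OR false = false
[1.2] true AND false = false
[1] exactly-one(true, false) = true
[2.1.1.3.1] false OR true = true
[2.1.1.3] NOT true = false
[2.1.1] true AND true AND false = false
[2.1] NOT false = true
[2.2.1.3] false OR false = false
[2.2.1] false OR false OR false = false
[2.2] NOT false = true
[2] true AND true = true
[root] true AND true = true
Overall: true → paid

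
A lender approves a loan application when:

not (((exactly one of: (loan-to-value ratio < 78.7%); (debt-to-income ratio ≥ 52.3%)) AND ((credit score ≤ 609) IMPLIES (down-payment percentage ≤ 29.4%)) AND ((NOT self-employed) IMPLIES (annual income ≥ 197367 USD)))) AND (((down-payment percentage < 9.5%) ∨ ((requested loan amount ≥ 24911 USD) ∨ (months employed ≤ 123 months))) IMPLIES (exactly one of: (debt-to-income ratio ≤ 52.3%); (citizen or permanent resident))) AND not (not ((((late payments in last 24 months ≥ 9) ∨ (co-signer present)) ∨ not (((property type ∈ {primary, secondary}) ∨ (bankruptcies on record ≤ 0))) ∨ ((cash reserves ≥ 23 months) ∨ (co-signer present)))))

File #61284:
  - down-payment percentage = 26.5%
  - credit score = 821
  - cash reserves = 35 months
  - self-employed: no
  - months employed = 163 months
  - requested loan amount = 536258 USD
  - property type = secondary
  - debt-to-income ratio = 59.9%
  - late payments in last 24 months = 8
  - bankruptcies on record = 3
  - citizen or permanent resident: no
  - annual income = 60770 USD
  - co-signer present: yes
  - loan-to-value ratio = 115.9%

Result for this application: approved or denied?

Atomic conditions:
  loan-to-value ratio < 78.7%: 115.9 < 78.7 is false
  debt-to-income ratio ≥ 52.3%: 59.9 ≥ 52.3 is true
  credit score ≤ 609: 821 ≤ 609 is false
  down-payment percentage ≤ 29.4%: 26.5 ≤ 29.4 is true
  NOT self-employed: no → true
  annual income ≥ 197367 USD: 60770 ≥ 197367 is false
  down-payment percentage < 9.5%: 26.5 < 9.5 is false
  requested loan amount ≥ 24911 USD: 536258 ≥ 24911 is true
  months employed ≤ 123 months: 163 ≤ 123 is false
  debt-to-income ratio ≤ 52.3%: 59.9 ≤ 52.3 is false
  citizen or permanent resident: no → false
  late payments in last 24 months ≥ 9: 8 ≥ 9 is false
  co-signer present: yes → true
  property type ∈ {primary, secondary}: secondary is in the set → true
  bankruptcies on record ≤ 0: 3 ≤ 0 is false
  cash reserves ≥ 23 months: 35 ≥ 23 is true
Combine:
[1.1.1] exactly-one(false, true) = true
[1.1.2] false → true (antecedent false ⇒ implication holds) = true
[1.1.3] true → false = false
[1.1] true AND true AND false = false
[1] NOT false = true
[2.1.2] true OR false = true
[2.1] false OR true = true
[2.2] exactly-one(false, false) = false
[2] true → false = false
[3.1.1.1] false OR true = true
[3.1.1.2.1] true OR false = true
[3.1.1.2] NOT true = false
[3.1.1.3] true OR true = true
[3.1.1] true OR false OR true = true
[3.1] NOT true = false
[3] NOT false = true
[root] true AND false AND true = false
Overall: false → denied

Denied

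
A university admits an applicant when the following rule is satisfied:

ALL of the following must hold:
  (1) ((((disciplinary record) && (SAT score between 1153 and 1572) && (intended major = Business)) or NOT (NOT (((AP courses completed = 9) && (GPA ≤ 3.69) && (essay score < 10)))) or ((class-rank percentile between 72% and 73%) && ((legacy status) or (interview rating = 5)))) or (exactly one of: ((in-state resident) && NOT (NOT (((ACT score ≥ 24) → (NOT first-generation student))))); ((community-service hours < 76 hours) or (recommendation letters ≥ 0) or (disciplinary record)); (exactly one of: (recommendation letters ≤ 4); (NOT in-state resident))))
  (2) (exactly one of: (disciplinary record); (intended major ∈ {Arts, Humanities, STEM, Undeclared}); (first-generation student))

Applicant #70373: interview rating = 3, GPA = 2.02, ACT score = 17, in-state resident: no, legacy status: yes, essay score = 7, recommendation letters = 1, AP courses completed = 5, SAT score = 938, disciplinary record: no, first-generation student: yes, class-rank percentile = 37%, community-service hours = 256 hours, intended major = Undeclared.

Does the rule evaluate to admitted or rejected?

Atomic conditions:
  disciplinary record: no → false
  SAT score between 1153 and 1572: 938 in [1153, 1572] is false
  intended major = Business: Undeclared == Business is false
  AP courses completed = 9: 5 == 9 is false
  GPA ≤ 3.69: 2.02 ≤ 3.69 is true
  essay score < 10: 7 < 10 is true
  class-rank percentile between 72% and 73%: 37 in [72, 73] is false
  legacy status: yes → true
  interview rating = 5: 3 == 5 is false
  in-state resident: no → false
  ACT score ≥ 24: 17 ≥ 24 is false
  NOT first-generation student: yes → false
  community-service hours < 76 hours: 256 < 76 is false
  recommendation letters ≥ 0: 1 ≥ 0 is true
  recommendation letters ≤ 4: 1 ≤ 4 is true
  NOT in-state resident: no → true
  intended major ∈ {Arts, Humanities, STEM, Undeclared}: Undeclared is in the set → true
  first-generation student: yes → true
Combine:
[1.1.1] false AND false AND false = false
[1.1.2.1.1] false AND true AND true = false
[1.1.2.1] NOT false = true
[1.1.2] NOT true = false
[1.1.3.2] true OR false = true
[1.1.3] false AND true = false
[1.1] false OR false OR false = false
[1.2.1.2.1.1] false → false (antecedent false ⇒ implication holds) = true
[1.2.1.2.1] NOT true = false
[1.2.1.2] NOT false = true
[1.2.1] false AND true = false
[1.2.2] false OR true OR false = true
[1.2.3] exactly-one(true, true) = false
[1.2] exactly-one(false, true, false) = true
[1] false OR true = true
[2] exactly-one(false, true, true) = false
[root] true AND false = false
Overall: false → rejected

Rejected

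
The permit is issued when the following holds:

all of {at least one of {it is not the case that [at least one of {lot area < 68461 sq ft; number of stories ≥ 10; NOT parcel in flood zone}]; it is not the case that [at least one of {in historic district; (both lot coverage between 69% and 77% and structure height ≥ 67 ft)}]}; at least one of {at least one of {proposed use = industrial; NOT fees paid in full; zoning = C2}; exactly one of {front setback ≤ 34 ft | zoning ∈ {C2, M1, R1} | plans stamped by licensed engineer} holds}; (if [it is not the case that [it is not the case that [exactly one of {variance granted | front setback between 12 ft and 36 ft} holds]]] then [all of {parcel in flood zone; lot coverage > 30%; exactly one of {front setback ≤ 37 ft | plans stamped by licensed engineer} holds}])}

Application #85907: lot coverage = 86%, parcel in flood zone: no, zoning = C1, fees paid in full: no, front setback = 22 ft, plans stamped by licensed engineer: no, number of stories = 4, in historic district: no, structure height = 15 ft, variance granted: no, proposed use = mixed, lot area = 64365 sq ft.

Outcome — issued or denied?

Denied

Atomic conditions:
  lot area < 68461 sq ft: 64365 < 68461 is true
  number of stories ≥ 10: 4 ≥ 10 is false
  NOT parcel in flood zone: no → true
  in historic district: no → false
  lot coverage between 69% and 77%: 86 in [69, 77] is false
  structure height ≥ 67 ft: 15 ≥ 67 is false
  proposed use = industrial: mixed == industrial is false
  NOT fees paid in full: no → true
  zoning = C2: C1 == C2 is false
  front setback ≤ 34 ft: 22 ≤ 34 is true
  zoning ∈ {C2, M1, R1}: C1 is not in the set → false
  plans stamped by licensed engineer: no → false
  variance granted: no → false
  front setback between 12 ft and 36 ft: 22 in [12, 36] is true
  parcel in flood zone: no → false
  lot coverage > 30%: 86 > 30 is true
  front setback ≤ 37 ft: 22 ≤ 37 is true
Combine:
[1.1.1] true OR false OR true = true
[1.1] NOT true = false
[1.2.1.2] false AND false = false
[1.2.1] false OR false = false
[1.2] NOT false = true
[1] false OR true = true
[2.1] false OR true OR false = true
[2.2] exactly-one(true, false, false) = true
[2] true OR true = true
[3.1.1.1] exactly-one(false, true) = true
[3.1.1] NOT true = false
[3.1] NOT false = true
[3.2.3] exactly-one(true, false) = true
[3.2] false AND true AND true = false
[3] true → false = false
[root] true AND true AND false = false
Overall: false → denied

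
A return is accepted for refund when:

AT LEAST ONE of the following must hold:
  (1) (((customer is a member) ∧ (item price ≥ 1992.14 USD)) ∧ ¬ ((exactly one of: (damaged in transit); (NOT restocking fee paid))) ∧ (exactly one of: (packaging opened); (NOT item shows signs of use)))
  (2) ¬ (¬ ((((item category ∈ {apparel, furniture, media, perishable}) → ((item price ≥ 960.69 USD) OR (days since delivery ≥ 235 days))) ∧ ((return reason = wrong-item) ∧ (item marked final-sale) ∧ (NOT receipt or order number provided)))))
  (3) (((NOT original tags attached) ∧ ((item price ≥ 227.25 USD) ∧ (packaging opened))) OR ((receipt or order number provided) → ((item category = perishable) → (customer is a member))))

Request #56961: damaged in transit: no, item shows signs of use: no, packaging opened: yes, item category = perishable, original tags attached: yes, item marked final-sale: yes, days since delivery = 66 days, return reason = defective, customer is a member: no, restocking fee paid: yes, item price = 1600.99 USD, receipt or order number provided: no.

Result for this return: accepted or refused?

Accepted

Atomic conditions:
  customer is a member: no → false
  item price ≥ 1992.14 USD: 1600.99 ≥ 1992.14 is false
  damaged in transit: no → false
  NOT restocking fee paid: yes → false
  packaging opened: yes → true
  NOT item shows signs of use: no → true
  item category ∈ {apparel, furniture, media, perishable}: perishable is in the set → true
  item price ≥ 960.69 USD: 1600.99 ≥ 960.69 is true
  days since delivery ≥ 235 days: 66 ≥ 235 is false
  return reason = wrong-item: defective == wrong-item is false
  item marked final-sale: yes → true
  NOT receipt or order number provided: no → true
  NOT original tags attached: yes → false
  item price ≥ 227.25 USD: 1600.99 ≥ 227.25 is true
  receipt or order number provided: no → false
  item category = perishable: perishable == perishable is true
Combine:
[1.1] false AND false = false
[1.2.1] exactly-one(false, false) = false
[1.2] NOT false = true
[1.3] exactly-one(true, true) = false
[1] false AND true AND false = false
[2.1.1.1.2] true OR false = true
[2.1.1.1] true → true = true
[2.1.1.2] false AND true AND true = false
[2.1.1] true AND false = false
[2.1] NOT false = true
[2] NOT true = false
[3.1.2] true AND true = true
[3.1] false AND true = false
[3.2.2] true → false = false
[3.2] false → false (antecedent false ⇒ implication holds) = true
[3] false OR true = true
[root] false OR false OR true = true
Overall: true → accepted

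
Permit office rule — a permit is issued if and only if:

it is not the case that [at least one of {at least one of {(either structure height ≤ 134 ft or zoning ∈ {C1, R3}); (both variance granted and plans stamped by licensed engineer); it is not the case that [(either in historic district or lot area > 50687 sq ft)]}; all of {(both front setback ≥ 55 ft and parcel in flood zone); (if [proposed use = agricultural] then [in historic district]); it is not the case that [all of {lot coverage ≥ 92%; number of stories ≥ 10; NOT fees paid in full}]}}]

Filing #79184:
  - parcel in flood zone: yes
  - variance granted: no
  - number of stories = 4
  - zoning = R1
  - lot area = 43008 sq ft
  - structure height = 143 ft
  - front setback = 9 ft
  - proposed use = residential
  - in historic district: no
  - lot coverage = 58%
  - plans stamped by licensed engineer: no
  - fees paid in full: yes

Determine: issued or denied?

Denied

Atomic conditions:
  structure height ≤ 134 ft: 143 ≤ 134 is false
  zoning ∈ {C1, R3}: R1 is not in the set → false
  variance granted: no → false
  plans stamped by licensed engineer: no → false
  in historic district: no → false
  lot area > 50687 sq ft: 43008 > 50687 is false
  front setback ≥ 55 ft: 9 ≥ 55 is false
  parcel in flood zone: yes → true
  proposed use = agricultural: residential == agricultural is false
  lot coverage ≥ 92%: 58 ≥ 92 is false
  number of stories ≥ 10: 4 ≥ 10 is false
  NOT fees paid in full: yes → false
Combine:
[1.1.1] false OR false = false
[1.1.2] false AND false = false
[1.1.3.1] false OR false = false
[1.1.3] NOT false = true
[1.1] false OR false OR true = true
[1.2.1] false AND true = false
[1.2.2] false → false (antecedent false ⇒ implication holds) = true
[1.2.3.1] false AND false AND false = false
[1.2.3] NOT false = true
[1.2] false AND true AND true = false
[1] true OR false = true
[root] NOT true = false
Overall: false → denied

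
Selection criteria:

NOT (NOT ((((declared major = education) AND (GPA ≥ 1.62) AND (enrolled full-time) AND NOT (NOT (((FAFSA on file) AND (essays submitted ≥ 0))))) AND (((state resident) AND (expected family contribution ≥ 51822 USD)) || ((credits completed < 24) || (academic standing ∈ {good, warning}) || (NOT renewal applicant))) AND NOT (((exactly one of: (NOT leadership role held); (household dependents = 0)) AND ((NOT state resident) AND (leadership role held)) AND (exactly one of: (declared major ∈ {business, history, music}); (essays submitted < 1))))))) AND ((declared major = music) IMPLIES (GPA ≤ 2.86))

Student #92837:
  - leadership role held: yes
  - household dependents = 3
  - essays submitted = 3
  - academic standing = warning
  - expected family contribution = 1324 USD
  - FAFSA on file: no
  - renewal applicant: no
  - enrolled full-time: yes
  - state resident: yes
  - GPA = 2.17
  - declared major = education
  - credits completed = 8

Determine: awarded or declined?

Atomic conditions:
  declared major = education: education == education is true
  GPA ≥ 1.62: 2.17 ≥ 1.62 is true
  enrolled full-time: yes → true
  FAFSA on file: no → false
  essays submitted ≥ 0: 3 ≥ 0 is true
  state resident: yes → true
  expected family contribution ≥ 51822 USD: 1324 ≥ 51822 is false
  credits completed < 24: 8 < 24 is true
  academic standing ∈ {good, warning}: warning is in the set → true
  NOT renewal applicant: no → true
  NOT leadership role held: yes → false
  household dependents = 0: 3 == 0 is false
  NOT state resident: yes → false
  leadership role held: yes → true
  declared major ∈ {business, history, music}: education is not in the set → false
  essays submitted < 1: 3 < 1 is false
  declared major = music: education == music is false
  GPA ≤ 2.86: 2.17 ≤ 2.86 is true
Combine:
[1.1.1.1.4.1.1] false AND true = false
[1.1.1.1.4.1] NOT false = true
[1.1.1.1.4] NOT true = false
[1.1.1.1] true AND true AND true AND false = false
[1.1.1.2.1] true AND false = false
[1.1.1.2.2] true OR true OR true = true
[1.1.1.2] false OR true = true
[1.1.1.3.1.1] exactly-one(false, false) = false
[1.1.1.3.1.2] false AND true = false
[1.1.1.3.1.3] exactly-one(false, false) = false
[1.1.1.3.1] false AND false AND false = false
[1.1.1.3] NOT false = true
[1.1.1] false AND true AND true = false
[1.1] NOT false = true
[1] NOT true = false
[2] false → true (antecedent false ⇒ implication holds) = true
[root] false AND true = false
Overall: false → declined

Declined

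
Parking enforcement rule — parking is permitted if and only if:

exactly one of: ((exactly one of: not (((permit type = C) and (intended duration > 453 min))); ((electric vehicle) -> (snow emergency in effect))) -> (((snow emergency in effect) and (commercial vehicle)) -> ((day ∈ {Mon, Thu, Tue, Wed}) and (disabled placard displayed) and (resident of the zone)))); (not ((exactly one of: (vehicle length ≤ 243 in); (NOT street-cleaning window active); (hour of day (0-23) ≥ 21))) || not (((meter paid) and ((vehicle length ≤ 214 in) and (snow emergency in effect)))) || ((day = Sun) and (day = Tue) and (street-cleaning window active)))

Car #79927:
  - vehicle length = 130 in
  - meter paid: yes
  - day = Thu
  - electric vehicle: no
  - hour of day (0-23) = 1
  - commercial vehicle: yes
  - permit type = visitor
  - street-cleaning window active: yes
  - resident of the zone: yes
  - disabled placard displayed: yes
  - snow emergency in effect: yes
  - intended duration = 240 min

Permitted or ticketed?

Permitted

Atomic conditions:
  permit type = C: visitor == C is false
  intended duration > 453 min: 240 > 453 is false
  electric vehicle: no → false
  snow emergency in effect: yes → true
  commercial vehicle: yes → true
  day ∈ {Mon, Thu, Tue, Wed}: Thu is in the set → true
  disabled placard displayed: yes → true
  resident of the zone: yes → true
  vehicle length ≤ 243 in: 130 ≤ 243 is true
  NOT street-cleaning window active: yes → false
  hour of day (0-23) ≥ 21: 1 ≥ 21 is false
  meter paid: yes → true
  vehicle length ≤ 214 in: 130 ≤ 214 is true
  day = Sun: Thu == Sun is false
  day = Tue: Thu == Tue is false
  street-cleaning window active: yes → true
Combine:
[1.1.1.1] false AND false = false
[1.1.1] NOT false = true
[1.1.2] false → true (antecedent false ⇒ implication holds) = true
[1.1] exactly-one(true, true) = false
[1.2.1] true AND true = true
[1.2.2] true AND true AND true = true
[1.2] true → true = true
[1] false → true (antecedent false ⇒ implication holds) = true
[2.1.1] exactly-one(true, false, false) = true
[2.1] NOT true = false
[2.2.1.2] true AND true = true
[2.2.1] true AND true = true
[2.2] NOT true = false
[2.3] false AND false AND true = false
[2] false OR false OR false = false
[root] exactly-one(true, false) = true
Overall: true → permitted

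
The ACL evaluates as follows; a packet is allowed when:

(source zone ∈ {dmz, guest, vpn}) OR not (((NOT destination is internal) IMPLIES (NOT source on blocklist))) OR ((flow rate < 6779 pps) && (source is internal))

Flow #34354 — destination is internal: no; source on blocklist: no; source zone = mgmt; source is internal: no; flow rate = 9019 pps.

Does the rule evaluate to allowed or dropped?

Dropped

Atomic conditions:
  source zone ∈ {dmz, guest, vpn}: mgmt is not in the set → false
  NOT destination is internal: no → true
  NOT source on blocklist: no → true
  flow rate < 6779 pps: 9019 < 6779 is false
  source is internal: no → false
Combine:
[2.1] true → true = true
[2] NOT true = false
[3] false AND false = false
[root] false OR false OR false = false
Overall: false → dropped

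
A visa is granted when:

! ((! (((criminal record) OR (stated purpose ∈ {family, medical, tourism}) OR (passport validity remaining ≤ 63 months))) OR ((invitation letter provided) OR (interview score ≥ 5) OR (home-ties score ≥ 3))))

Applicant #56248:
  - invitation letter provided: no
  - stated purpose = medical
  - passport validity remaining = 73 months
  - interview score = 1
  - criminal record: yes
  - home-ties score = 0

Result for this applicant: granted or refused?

Atomic conditions:
  criminal record: yes → true
  stated purpose ∈ {family, medical, tourism}: medical is in the set → true
  passport validity remaining ≤ 63 months: 73 ≤ 63 is false
  invitation letter provided: no → false
  interview score ≥ 5: 1 ≥ 5 is false
  home-ties score ≥ 3: 0 ≥ 3 is false
Combine:
[1.1.1] true OR true OR false = true
[1.1] NOT true = false
[1.2] false OR false OR false = false
[1] false OR false = false
[root] NOT false = true
Overall: true → granted

Granted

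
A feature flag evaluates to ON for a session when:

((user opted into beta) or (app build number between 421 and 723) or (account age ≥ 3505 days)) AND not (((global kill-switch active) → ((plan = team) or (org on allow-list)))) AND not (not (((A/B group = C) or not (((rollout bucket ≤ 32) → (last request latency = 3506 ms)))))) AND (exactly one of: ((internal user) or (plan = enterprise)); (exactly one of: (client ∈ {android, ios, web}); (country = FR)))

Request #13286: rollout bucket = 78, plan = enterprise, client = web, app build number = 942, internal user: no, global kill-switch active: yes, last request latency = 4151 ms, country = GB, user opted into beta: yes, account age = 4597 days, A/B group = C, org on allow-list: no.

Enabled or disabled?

Atomic conditions:
  user opted into beta: yes → true
  app build number between 421 and 723: 942 in [421, 723] is false
  account age ≥ 3505 days: 4597 ≥ 3505 is true
  global kill-switch active: yes → true
  plan = team: enterprise == team is false
  org on allow-list: no → false
  A/B group = C: C == C is true
  rollout bucket ≤ 32: 78 ≤ 32 is false
  last request latency = 3506 ms: 4151 == 3506 is false
  internal user: no → false
  plan = enterprise: enterprise == enterprise is true
  client ∈ {android, ios, web}: web is in the set → true
  country = FR: GB == FR is false
Combine:
[1] true OR false OR true = true
[2.1.2] false OR false = false
[2.1] true → false = false
[2] NOT false = true
[3.1.1.2.1] false → false (antecedent false ⇒ implication holds) = true
[3.1.1.2] NOT true = false
[3.1.1] true OR false = true
[3.1] NOT true = false
[3] NOT false = true
[4.1] false OR true = true
[4.2] exactly-one(true, false) = true
[4] exactly-one(true, true) = false
[root] true AND true AND true AND false = false
Overall: false → disabled

Disabled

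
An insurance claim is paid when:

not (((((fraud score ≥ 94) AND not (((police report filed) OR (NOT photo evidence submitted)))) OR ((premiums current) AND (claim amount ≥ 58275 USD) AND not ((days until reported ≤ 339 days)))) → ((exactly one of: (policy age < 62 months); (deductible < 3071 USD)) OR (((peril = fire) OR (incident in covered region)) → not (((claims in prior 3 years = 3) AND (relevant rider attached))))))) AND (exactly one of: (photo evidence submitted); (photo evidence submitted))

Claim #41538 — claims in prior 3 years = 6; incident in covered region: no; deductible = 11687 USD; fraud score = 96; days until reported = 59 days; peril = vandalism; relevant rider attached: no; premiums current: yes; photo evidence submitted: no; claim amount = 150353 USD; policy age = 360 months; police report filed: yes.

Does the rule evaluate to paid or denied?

Atomic conditions:
  fraud score ≥ 94: 96 ≥ 94 is true
  police report filed: yes → true
  NOT photo evidence submitted: no → true
  premiums current: yes → true
  claim amount ≥ 58275 USD: 150353 ≥ 58275 is true
  days until reported ≤ 339 days: 59 ≤ 339 is true
  policy age < 62 months: 360 < 62 is false
  deductible < 3071 USD: 11687 < 3071 is false
  peril = fire: vandalism == fire is false
  incident in covered region: no → false
  claims in prior 3 years = 3: 6 == 3 is false
  relevant rider attached: no → false
  photo evidence submitted: no → false
Combine:
[1.1.1.1.2.1] true OR true = true
[1.1.1.1.2] NOT true = false
[1.1.1.1] true AND false = false
[1.1.1.2.3] NOT true = false
[1.1.1.2] true AND true AND false = false
[1.1.1] false OR false = false
[1.1.2.1] exactly-one(false, false) = false
[1.1.2.2.1] false OR false = false
[1.1.2.2.2.1] false AND false = false
[1.1.2.2.2] NOT false = true
[1.1.2.2] false → true (antecedent false ⇒ implication holds) = true
[1.1.2] false OR true = true
[1.1] false → true (antecedent false ⇒ implication holds) = true
[1] NOT true = false
[2] exactly-one(false, false) = false
[root] false AND false = false
Overall: false → denied

Denied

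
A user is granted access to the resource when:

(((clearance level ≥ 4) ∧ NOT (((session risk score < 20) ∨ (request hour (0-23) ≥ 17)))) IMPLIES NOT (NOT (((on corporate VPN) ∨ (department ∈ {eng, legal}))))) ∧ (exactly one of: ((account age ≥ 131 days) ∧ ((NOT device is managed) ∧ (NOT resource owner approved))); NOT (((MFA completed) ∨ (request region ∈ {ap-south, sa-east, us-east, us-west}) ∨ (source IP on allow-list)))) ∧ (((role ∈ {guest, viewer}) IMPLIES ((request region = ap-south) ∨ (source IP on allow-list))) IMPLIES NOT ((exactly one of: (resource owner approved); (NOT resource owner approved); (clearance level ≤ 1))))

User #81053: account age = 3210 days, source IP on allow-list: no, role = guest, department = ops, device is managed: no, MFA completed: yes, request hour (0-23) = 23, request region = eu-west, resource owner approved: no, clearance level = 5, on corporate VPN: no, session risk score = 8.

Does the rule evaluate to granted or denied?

Atomic conditions:
  clearance level ≥ 4: 5 ≥ 4 is true
  session risk score < 20: 8 < 20 is true
  request hour (0-23) ≥ 17: 23 ≥ 17 is true
  on corporate VPN: no → false
  department ∈ {eng, legal}: ops is not in the set → false
  account age ≥ 131 days: 3210 ≥ 131 is true
  NOT device is managed: no → true
  NOT resource owner approved: no → true
  MFA completed: yes → true
  request region ∈ {ap-south, sa-east, us-east, us-west}: eu-west is not in the set → false
  source IP on allow-list: no → false
  role ∈ {guest, viewer}: guest is in the set → true
  request region = ap-south: eu-west == ap-south is false
  resource owner approved: no → false
  clearance level ≤ 1: 5 ≤ 1 is false
Combine:
[1.1.2.1] true OR true = true
[1.1.2] NOT true = false
[1.1] true AND false = false
[1.2.1.1] false OR false = false
[1.2.1] NOT false = true
[1.2] NOT true = false
[1] false → false (antecedent false ⇒ implication holds) = true
[2.1.2] true AND true = true
[2.1] true AND true = true
[2.2.1] true OR false OR false = true
[2.2] NOT true = false
[2] exactly-one(true, false) = true
[3.1.2] false OR false = false
[3.1] true → false = false
[3.2.1] exactly-one(false, true, false) = true
[3.2] NOT true = false
[3] false → false (antecedent false ⇒ implication holds) = true
[root] true AND true AND true = true
Overall: true → granted

Granted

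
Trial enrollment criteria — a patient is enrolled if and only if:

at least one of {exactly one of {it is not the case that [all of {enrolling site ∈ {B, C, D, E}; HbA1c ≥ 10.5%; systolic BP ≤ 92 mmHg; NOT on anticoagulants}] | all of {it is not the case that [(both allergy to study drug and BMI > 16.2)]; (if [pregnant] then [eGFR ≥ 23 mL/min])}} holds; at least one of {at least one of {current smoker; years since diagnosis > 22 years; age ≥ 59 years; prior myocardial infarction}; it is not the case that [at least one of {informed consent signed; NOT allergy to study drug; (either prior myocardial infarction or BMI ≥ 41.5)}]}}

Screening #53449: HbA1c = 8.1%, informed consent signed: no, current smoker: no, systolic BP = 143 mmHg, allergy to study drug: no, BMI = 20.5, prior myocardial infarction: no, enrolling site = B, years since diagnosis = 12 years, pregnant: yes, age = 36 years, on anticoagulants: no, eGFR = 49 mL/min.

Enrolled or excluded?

Atomic conditions:
  enrolling site ∈ {B, C, D, E}: B is in the set → true
  HbA1c ≥ 10.5%: 8.1 ≥ 10.5 is false
  systolic BP ≤ 92 mmHg: 143 ≤ 92 is false
  NOT on anticoagulants: no → true
  allergy to study drug: no → false
  BMI > 16.2: 20.5 > 16.2 is true
  pregnant: yes → true
  eGFR ≥ 23 mL/min: 49 ≥ 23 is true
  current smoker: no → false
  years since diagnosis > 22 years: 12 > 22 is false
  age ≥ 59 years: 36 ≥ 59 is false
  prior myocardial infarction: no → false
  informed consent signed: no → false
  NOT allergy to study drug: no → true
  BMI ≥ 41.5: 20.5 ≥ 41.5 is false
Combine:
[1.1.1] true AND false AND false AND true = false
[1.1] NOT false = true
[1.2.1.1] false AND true = false
[1.2.1] NOT false = true
[1.2.2] true → true = true
[1.2] true AND true = true
[1] exactly-one(true, true) = false
[2.1] false OR false OR false OR false = false
[2.2.1.3] false OR false = false
[2.2.1] false OR true OR false = true
[2.2] NOT true = false
[2] false OR false = false
[root] false OR false = false
Overall: false → excluded

Excluded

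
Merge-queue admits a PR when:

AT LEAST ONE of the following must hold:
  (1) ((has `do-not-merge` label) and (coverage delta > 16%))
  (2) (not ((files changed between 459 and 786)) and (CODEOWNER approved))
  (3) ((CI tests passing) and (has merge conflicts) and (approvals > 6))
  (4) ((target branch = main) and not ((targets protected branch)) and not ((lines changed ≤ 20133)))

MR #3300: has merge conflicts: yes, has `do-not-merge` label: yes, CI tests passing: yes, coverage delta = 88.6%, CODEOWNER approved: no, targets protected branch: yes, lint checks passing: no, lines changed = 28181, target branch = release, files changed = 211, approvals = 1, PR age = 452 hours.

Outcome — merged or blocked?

Merged

Atomic conditions:
  has `do-not-merge` label: yes → true
  coverage delta > 16%: 88.6 > 16 is true
  files changed between 459 and 786: 211 in [459, 786] is false
  CODEOWNER approved: no → false
  CI tests passing: yes → true
  has merge conflicts: yes → true
  approvals > 6: 1 > 6 is false
  target branch = main: release == main is false
  targets protected branch: yes → true
  lines changed ≤ 20133: 28181 ≤ 20133 is false
Combine:
[1] true AND true = true
[2.1] NOT false = true
[2] true AND false = false
[3] true AND true AND false = false
[4.2] NOT true = false
[4.3] NOT false = true
[4] false AND false AND true = false
[root] true OR false OR false OR false = true
Overall: true → merged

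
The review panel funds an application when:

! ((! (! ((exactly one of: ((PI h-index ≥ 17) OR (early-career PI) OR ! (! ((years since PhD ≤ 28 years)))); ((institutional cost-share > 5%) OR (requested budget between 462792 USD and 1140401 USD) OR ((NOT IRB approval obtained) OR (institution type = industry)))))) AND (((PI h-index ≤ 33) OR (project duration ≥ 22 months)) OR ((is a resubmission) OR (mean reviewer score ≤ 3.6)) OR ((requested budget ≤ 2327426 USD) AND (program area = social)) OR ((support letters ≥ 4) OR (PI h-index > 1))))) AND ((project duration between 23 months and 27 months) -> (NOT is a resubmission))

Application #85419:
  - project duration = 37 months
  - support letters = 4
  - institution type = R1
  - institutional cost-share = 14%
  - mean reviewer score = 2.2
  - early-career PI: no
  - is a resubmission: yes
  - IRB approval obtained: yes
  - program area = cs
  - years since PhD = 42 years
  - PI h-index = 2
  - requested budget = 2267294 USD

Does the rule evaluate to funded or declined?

Declined

Atomic conditions:
  PI h-index ≥ 17: 2 ≥ 17 is false
  early-career PI: no → false
  years since PhD ≤ 28 years: 42 ≤ 28 is false
  institutional cost-share > 5%: 14 > 5 is true
  requested budget between 462792 USD and 1140401 USD: 2267294 in [462792, 1140401] is false
  NOT IRB approval obtained: yes → false
  institution type = industry: R1 == industry is false
  PI h-index ≤ 33: 2 ≤ 33 is true
  project duration ≥ 22 months: 37 ≥ 22 is true
  is a resubmission: yes → true
  mean reviewer score ≤ 3.6: 2.2 ≤ 3.6 is true
  requested budget ≤ 2327426 USD: 2267294 ≤ 2327426 is true
  program area = social: cs == social is false
  support letters ≥ 4: 4 ≥ 4 is true
  PI h-index > 1: 2 > 1 is true
  project duration between 23 months and 27 months: 37 in [23, 27] is false
  NOT is a resubmission: yes → false
Combine:
[1.1.1.1.1.1.3.1] NOT false = true
[1.1.1.1.1.1.3] NOT true = false
[1.1.1.1.1.1] false OR false OR false = false
[1.1.1.1.1.2.3] false OR false = false
[1.1.1.1.1.2] true OR false OR false = true
[1.1.1.1.1] exactly-one(false, true) = true
[1.1.1.1] NOT true = false
[1.1.1] NOT false = true
[1.1.2.1] true OR true = true
[1.1.2.2] true OR true = true
[1.1.2.3] true AND false = false
[1.1.2.4] true OR true = true
[1.1.2] true OR true OR false OR true = true
[1.1] true AND true = true
[1] NOT true = false
[2] false → false (antecedent false ⇒ implication holds) = true
[root] false AND true = false
Overall: false → declined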